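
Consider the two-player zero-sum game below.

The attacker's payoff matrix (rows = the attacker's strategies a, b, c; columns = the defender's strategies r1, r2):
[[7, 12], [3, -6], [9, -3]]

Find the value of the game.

129/17

Row b is strictly dominated by row c, so the attacker never plays it.
The remaining 2×2 game on (a, c) × (r1, r2) has no saddle point. Let the attacker play a with probability p; indifference gives 7p + 9(1−p) = 12p − 3(1−p), so p = 12/17.
Similarly the defender's optimal q on r1 is 15/17, and the value is 7·(15/17) + (12)·(2/17) = 129/17.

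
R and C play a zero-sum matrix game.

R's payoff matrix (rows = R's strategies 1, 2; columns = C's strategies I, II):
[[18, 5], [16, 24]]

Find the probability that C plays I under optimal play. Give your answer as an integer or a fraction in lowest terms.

19/21

Row minima are 5 and 16, so R's maximin is 16; column maxima are 18 and 24, so C's minimax is 18. These differ, so the equilibrium is in mixed strategies.
Let C play I with probability q. R is indifferent when 18q + 5(1−q) = 16q + 24(1−q), giving q = 19/21.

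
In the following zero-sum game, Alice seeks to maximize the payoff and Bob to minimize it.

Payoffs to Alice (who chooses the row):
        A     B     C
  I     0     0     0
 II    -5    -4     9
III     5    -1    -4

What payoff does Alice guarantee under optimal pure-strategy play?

Row minima: 0, -5, -4 → Alice's maximin is 0.
Column maxima: 5, 0, 9 → Bob's minimax is 0.
They coincide at (I, B), so the value is 0.

0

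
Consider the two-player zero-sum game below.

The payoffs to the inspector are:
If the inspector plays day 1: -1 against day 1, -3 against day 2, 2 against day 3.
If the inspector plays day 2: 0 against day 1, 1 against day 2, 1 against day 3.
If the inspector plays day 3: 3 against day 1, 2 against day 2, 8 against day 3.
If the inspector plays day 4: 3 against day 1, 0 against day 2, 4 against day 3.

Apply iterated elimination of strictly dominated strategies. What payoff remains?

Row day 1 is strictly dominated by row day 3 (3>-1, 2>-3, 8>2); eliminate day 1.
Column day 3 is strictly dominated by day 1 for the inspectee (0<1, 3<8, 3<4); eliminate day 3.
Row day 2 is strictly dominated by row day 3 (3>0, 2>1); eliminate day 2.
Column day 1 is strictly dominated by day 2 for the inspectee (2<3, 0<3); eliminate day 1.
Row day 4 is strictly dominated by row day 3 (2>0); eliminate day 4.
Only (day 3, day 2) remains, with payoff 2.

2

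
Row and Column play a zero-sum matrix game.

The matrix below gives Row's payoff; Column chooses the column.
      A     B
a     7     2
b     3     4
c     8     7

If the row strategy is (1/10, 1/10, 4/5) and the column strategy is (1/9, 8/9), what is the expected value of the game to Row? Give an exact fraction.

Against (1/9, 8/9), each row's expected payoff is a: 23/9; b: 35/9; c: 64/9.
Taking the (1/10, 1/10, 4/5)-weighted average: (1/10)·(23/9) + (1/10)·(35/9) + (4/5)·(64/9) = 19/3.

19/3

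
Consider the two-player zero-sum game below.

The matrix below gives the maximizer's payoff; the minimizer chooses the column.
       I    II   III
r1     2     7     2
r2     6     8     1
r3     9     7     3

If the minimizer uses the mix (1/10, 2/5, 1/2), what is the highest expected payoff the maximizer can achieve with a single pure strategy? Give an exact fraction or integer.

26/5

r1: (2)·(1/10) + (7)·(2/5) + (2)·(1/2) = 4.
r2: (6)·(1/10) + (8)·(2/5) + (1)·(1/2) = 43/10.
r3: (9)·(1/10) + (7)·(2/5) + (3)·(1/2) = 26/5.
The best pure response is r3 with expected payoff 26/5.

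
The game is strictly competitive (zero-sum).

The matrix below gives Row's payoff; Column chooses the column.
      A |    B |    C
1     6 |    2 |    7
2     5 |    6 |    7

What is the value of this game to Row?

26/5

Column C is strictly dominated by B for Column (it gives Row more in every row).
The remaining 2×2 game on (1, 2) × (A, B) has no saddle point. Let Row play 1 with probability p; indifference gives 6p + 5(1−p) = 2p + 6(1−p), so p = 1/5.
Similarly Column's optimal q on A is 4/5, and the value is 6·(4/5) + (2)·(1/5) = 26/5.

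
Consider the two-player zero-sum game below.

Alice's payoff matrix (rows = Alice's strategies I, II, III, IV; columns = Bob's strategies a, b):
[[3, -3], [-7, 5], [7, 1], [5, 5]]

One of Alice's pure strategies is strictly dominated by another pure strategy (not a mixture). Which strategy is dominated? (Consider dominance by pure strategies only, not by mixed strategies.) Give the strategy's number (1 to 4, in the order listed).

1

Compare I with III: 7 > 3, 1 > -3.
So III strictly dominates I for Alice; I is strictly dominated.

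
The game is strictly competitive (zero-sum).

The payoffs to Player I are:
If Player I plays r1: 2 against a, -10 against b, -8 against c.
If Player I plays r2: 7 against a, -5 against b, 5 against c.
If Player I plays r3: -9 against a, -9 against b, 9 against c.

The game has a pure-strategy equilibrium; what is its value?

Row minima: -10, -5, -9 → Player I's maximin is -5.
Column maxima: 7, -5, 9 → Player II's minimax is -5.
They coincide at (r2, b), so the value is -5.

-5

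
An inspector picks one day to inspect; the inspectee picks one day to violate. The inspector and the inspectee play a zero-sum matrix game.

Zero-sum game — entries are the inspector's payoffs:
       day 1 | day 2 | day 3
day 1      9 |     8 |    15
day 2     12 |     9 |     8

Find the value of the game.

71/8

Column day 1 is strictly dominated by day 2 for the inspectee (it gives the inspector more in every row).
The remaining 2×2 game on (day 1, day 2) × (day 2, day 3) has no saddle point. Let the inspector play day 1 with probability p; indifference gives 8p + 9(1−p) = 15p + 8(1−p), so p = 1/8.
Similarly the inspectee's optimal q on day 2 is 7/8, and the value is 8·(7/8) + (15)·(1/8) = 71/8.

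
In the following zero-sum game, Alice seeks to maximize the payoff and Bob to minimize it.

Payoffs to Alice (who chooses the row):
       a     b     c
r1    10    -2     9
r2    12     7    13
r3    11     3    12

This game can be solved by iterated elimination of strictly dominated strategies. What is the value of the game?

7

Column a is strictly dominated by b for Bob (-2<10, 7<12, 3<11); eliminate a.
Row r1 is strictly dominated by row r2 (7>-2, 13>9); eliminate r1.
Row r3 is strictly dominated by row r2 (7>3, 13>12); eliminate r3.
Column c is strictly dominated by b for Bob (7<13); eliminate c.
Only (r2, b) remains, with payoff 7.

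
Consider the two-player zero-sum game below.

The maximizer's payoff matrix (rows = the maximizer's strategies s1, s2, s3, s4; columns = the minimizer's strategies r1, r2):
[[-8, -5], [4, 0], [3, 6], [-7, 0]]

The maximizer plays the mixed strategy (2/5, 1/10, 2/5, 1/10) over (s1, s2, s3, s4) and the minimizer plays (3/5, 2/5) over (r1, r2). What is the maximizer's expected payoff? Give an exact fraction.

-61/50

Against (3/5, 2/5), each row's expected payoff is s1: -34/5; s2: 12/5; s3: 21/5; s4: -21/5.
Taking the (2/5, 1/10, 2/5, 1/10)-weighted average: (2/5)·(-34/5) + (1/10)·(12/5) + (2/5)·(21/5) + (1/10)·(-21/5) = -61/50.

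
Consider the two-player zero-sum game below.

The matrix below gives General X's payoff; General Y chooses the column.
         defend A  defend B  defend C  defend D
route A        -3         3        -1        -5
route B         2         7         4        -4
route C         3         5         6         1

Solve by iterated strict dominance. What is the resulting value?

1

Column defend C is strictly dominated by defend A for General Y (-3<-1, 2<4, 3<6); eliminate defend C.
Column defend A is strictly dominated by defend D for General Y (-5<-3, -4<2, 1<3); eliminate defend A.
Row route A is strictly dominated by row route B (7>3, -4>-5); eliminate route A.
Column defend B is strictly dominated by defend D for General Y (-4<7, 1<5); eliminate defend B.
Row route B is strictly dominated by row route C (1>-4); eliminate route B.
Only (route C, defend D) remains, with payoff 1.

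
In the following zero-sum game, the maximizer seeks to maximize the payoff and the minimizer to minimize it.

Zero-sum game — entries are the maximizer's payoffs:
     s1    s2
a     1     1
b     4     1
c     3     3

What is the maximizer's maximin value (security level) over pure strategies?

3

The worst-case payoff for each row is a: 1, b: 1, c: 3.
The best of these is 3.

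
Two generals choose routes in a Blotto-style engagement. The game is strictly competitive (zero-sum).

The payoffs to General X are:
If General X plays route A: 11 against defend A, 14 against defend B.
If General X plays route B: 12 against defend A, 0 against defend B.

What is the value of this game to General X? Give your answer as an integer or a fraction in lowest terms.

56/5

Row minima are 11 and 0, so General X's maximin is 11; column maxima are 12 and 14, so General Y's minimax is 12. These differ, so the equilibrium is in mixed strategies.
Let General X play route A with probability p. General Y is indifferent when 11p + 12(1−p) = 14p, giving p = 4/5.
Let General Y play defend A with probability q. General X is indifferent when 11q + 14(1−q) = 12q, giving q = 14/15.
The value is 11·(14/15) + (14)·(1/15) = 56/5.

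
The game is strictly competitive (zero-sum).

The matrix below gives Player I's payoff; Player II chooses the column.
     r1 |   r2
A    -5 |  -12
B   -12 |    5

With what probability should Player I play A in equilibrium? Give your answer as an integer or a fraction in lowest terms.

Row minima are -12 and -12, so Player I's maximin is -12; column maxima are -5 and 5, so Player II's minimax is -5. These differ, so the equilibrium is in mixed strategies.
Let Player I play A with probability p. Player II is indifferent when −5p − 12(1−p) = −12p + 5(1−p), giving p = 17/24.

17/24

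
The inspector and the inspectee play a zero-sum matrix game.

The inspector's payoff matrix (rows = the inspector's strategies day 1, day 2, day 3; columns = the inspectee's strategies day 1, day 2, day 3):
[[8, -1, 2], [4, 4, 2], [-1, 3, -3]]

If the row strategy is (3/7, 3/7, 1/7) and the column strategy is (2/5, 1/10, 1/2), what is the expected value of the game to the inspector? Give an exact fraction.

Against (2/5, 1/10, 1/2), each row's expected payoff is day 1: 41/10; day 2: 3; day 3: -8/5.
Taking the (3/7, 3/7, 1/7)-weighted average: (3/7)·(41/10) + (3/7)·(3) + (1/7)·(-8/5) = 197/70.

197/70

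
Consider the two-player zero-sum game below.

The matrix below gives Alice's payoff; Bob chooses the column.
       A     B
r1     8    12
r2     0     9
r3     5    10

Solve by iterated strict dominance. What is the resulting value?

8

Row r2 is strictly dominated by row r1 (8>0, 12>9); eliminate r2.
Row r3 is strictly dominated by row r1 (8>5, 12>10); eliminate r3.
Column B is strictly dominated by A for Bob (8<12); eliminate B.
Only (r1, A) remains, with payoff 8.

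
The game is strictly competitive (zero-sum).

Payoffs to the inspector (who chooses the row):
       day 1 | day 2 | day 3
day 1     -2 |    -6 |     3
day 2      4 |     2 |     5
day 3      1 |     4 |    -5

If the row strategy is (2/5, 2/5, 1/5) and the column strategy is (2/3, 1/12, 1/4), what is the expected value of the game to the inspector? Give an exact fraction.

Against (2/3, 1/12, 1/4), each row's expected payoff is day 1: -13/12; day 2: 49/12; day 3: -1/4.
Taking the (2/5, 2/5, 1/5)-weighted average: (2/5)·(-13/12) + (2/5)·(49/12) + (1/5)·(-1/4) = 23/20.

23/20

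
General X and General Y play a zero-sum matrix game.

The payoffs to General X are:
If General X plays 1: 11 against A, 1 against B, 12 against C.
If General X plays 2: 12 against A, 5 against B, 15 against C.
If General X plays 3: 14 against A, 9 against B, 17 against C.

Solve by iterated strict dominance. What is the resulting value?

Row 1 is strictly dominated by row 2 (12>11, 5>1, 15>12); eliminate 1.
Column A is strictly dominated by B for General Y (5<12, 9<14); eliminate A.
Column C is strictly dominated by B for General Y (5<15, 9<17); eliminate C.
Row 2 is strictly dominated by row 3 (9>5); eliminate 2.
Only (3, B) remains, with payoff 9.

9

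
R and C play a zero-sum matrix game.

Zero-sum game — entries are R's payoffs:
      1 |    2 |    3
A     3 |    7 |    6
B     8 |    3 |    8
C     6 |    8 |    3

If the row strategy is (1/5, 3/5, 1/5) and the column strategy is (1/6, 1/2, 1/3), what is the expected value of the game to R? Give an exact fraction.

Against (1/6, 1/2, 1/3), each row's expected payoff is A: 6; B: 11/2; C: 6.
Taking the (1/5, 3/5, 1/5)-weighted average: (1/5)·(6) + (3/5)·(11/2) + (1/5)·(6) = 57/10.

57/10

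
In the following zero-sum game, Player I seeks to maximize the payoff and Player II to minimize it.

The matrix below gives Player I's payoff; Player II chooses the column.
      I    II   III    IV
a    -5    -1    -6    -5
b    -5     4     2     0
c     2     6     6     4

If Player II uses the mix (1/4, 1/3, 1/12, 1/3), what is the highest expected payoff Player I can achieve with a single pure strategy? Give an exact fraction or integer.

13/3

a: (-5)·(1/4) + (-1)·(1/3) + (-6)·(1/12) + (-5)·(1/3) = -15/4.
b: (-5)·(1/4) + (4)·(1/3) + (2)·(1/12) + (0)·(1/3) = 1/4.
c: (2)·(1/4) + (6)·(1/3) + (6)·(1/12) + (4)·(1/3) = 13/3.
The best pure response is c with expected payoff 13/3.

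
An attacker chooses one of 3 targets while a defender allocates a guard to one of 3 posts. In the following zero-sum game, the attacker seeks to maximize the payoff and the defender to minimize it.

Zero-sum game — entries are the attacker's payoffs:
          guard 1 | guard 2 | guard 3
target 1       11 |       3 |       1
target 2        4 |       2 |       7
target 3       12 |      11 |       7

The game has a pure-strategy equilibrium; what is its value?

7

Row minima: 1, 2, 7 → the attacker's maximin is 7.
Column maxima: 12, 11, 7 → the defender's minimax is 7.
They coincide at (target 3, guard 3), so the value is 7.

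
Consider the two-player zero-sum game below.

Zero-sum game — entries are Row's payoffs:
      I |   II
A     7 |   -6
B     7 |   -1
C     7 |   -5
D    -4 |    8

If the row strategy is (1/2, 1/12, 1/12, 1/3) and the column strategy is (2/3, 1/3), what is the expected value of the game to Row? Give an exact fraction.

Against (2/3, 1/3), each row's expected payoff is A: 8/3; B: 13/3; C: 3; D: 0.
Taking the (1/2, 1/12, 1/12, 1/3)-weighted average: (1/2)·(8/3) + (1/12)·(13/3) + (1/12)·(3) + (1/3)·(0) = 35/18.

35/18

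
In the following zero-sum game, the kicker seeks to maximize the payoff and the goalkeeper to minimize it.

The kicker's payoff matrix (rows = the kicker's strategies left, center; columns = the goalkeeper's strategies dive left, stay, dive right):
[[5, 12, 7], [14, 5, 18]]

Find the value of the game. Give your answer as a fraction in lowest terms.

Column dive right is strictly dominated by dive left for the goalkeeper (it gives the kicker more in every row).
The remaining 2×2 game on (left, center) × (dive left, stay) has no saddle point. Let the kicker play left with probability p; indifference gives 5p + 14(1−p) = 12p + 5(1−p), so p = 9/16.
Similarly the goalkeeper's optimal q on dive left is 7/16, and the value is 5·(7/16) + (12)·(9/16) = 143/16.

143/16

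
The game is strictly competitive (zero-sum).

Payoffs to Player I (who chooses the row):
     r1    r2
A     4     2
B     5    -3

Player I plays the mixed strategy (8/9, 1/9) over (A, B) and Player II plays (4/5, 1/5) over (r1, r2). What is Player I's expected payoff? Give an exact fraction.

161/45

Against (4/5, 1/5), each row's expected payoff is A: 18/5; B: 17/5.
Taking the (8/9, 1/9)-weighted average: (8/9)·(18/5) + (1/9)·(17/5) = 161/45.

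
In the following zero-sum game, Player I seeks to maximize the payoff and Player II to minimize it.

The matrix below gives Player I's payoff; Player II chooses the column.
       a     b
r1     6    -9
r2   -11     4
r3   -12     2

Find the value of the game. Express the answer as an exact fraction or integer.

-5/2

Row r3 is strictly dominated by row r2, so Player I never plays it.
The remaining 2×2 game on (r1, r2) × (a, b) has no saddle point. Let Player I play r1 with probability p; indifference gives 6p − 11(1−p) = −9p + 4(1−p), so p = 1/2.
Similarly Player II's optimal q on a is 13/30, and the value is 6·(13/30) + (-9)·(17/30) = -5/2.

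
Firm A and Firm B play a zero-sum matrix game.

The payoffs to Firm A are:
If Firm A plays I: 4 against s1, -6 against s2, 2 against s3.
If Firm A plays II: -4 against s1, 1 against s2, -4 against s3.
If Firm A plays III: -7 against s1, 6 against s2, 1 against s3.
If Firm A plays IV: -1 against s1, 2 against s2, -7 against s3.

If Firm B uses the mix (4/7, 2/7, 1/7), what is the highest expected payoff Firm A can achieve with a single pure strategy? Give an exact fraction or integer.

I: (4)·(4/7) + (-6)·(2/7) + (2)·(1/7) = 6/7.
II: (-4)·(4/7) + (1)·(2/7) + (-4)·(1/7) = -18/7.
III: (-7)·(4/7) + (6)·(2/7) + (1)·(1/7) = -15/7.
IV: (-1)·(4/7) + (2)·(2/7) + (-7)·(1/7) = -1.
The best pure response is I with expected payoff 6/7.

6/7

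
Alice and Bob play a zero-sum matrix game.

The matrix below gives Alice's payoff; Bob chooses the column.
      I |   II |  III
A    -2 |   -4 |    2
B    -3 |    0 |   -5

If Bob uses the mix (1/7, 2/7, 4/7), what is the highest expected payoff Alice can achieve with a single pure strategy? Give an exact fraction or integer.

A: (-2)·(1/7) + (-4)·(2/7) + (2)·(4/7) = -2/7.
B: (-3)·(1/7) + (0)·(2/7) + (-5)·(4/7) = -23/7.
The best pure response is A with expected payoff -2/7.

-2/7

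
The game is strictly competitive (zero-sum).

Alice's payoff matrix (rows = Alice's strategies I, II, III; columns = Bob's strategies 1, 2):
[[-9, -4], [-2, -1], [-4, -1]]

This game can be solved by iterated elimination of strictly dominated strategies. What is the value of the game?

-2

Column 2 is strictly dominated by 1 for Bob (-9<-4, -2<-1, -4<-1); eliminate 2.
Row III is strictly dominated by row II (-2>-4); eliminate III.
Row I is strictly dominated by row II (-2>-9); eliminate I.
Only (II, 1) remains, with payoff -2.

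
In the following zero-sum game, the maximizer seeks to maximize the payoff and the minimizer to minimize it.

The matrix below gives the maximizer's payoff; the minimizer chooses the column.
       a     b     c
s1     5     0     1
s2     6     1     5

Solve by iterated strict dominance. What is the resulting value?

1

Row s1 is strictly dominated by row s2 (6>5, 1>0, 5>1); eliminate s1.
Column a is strictly dominated by b for the minimizer (1<6); eliminate a.
Column c is strictly dominated by b for the minimizer (1<5); eliminate c.
Only (s2, b) remains, with payoff 1.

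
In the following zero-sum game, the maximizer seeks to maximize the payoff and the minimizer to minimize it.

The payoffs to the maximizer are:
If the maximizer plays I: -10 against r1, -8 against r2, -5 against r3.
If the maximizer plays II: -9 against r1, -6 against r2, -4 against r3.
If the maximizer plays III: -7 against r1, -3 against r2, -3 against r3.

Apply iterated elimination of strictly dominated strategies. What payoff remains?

Column r2 is strictly dominated by r1 for the minimizer (-10<-8, -9<-6, -7<-3); eliminate r2.
Column r3 is strictly dominated by r1 for the minimizer (-10<-5, -9<-4, -7<-3); eliminate r3.
Row I is strictly dominated by row II (-9>-10); eliminate I.
Row II is strictly dominated by row III (-7>-9); eliminate II.
Only (III, r1) remains, with payoff -7.

-7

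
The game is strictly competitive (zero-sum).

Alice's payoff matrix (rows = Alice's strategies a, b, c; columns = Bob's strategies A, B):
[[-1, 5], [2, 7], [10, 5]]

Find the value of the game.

6

Row a is strictly dominated by row b, so Alice never plays it.
The remaining 2×2 game on (b, c) × (A, B) has no saddle point. Let Alice play b with probability p; indifference gives 2p + 10(1−p) = 7p + 5(1−p), so p = 1/2.
Similarly Bob's optimal q on A is 1/5, and the value is 2·(1/5) + (7)·(4/5) = 6.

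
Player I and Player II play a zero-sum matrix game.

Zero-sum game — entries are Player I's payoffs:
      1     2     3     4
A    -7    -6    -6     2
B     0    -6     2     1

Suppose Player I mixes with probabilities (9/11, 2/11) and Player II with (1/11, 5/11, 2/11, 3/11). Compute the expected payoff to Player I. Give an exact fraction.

Against (1/11, 5/11, 2/11, 3/11), each row's expected payoff is A: -43/11; B: -23/11.
Taking the (9/11, 2/11)-weighted average: (9/11)·(-43/11) + (2/11)·(-23/11) = -433/121.

-433/121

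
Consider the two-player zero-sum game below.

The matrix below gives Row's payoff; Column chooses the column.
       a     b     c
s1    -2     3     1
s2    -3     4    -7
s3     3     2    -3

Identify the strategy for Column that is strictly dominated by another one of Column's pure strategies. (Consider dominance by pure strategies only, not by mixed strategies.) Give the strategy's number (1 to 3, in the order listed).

Column prefers columns that give Row less. Compare b with c: 1 < 3, -7 < 4, -3 < 2.
So c strictly dominates b for Column; b is strictly dominated.

2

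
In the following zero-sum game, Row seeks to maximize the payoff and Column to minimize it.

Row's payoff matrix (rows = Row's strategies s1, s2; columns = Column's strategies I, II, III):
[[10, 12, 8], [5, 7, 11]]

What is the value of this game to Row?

Column II is strictly dominated by I for Column (it gives Row more in every row).
The remaining 2×2 game on (s1, s2) × (I, III) has no saddle point. Let Row play s1 with probability p; indifference gives 10p + 5(1−p) = 8p + 11(1−p), so p = 3/4.
Similarly Column's optimal q on I is 3/8, and the value is 10·(3/8) + (8)·(5/8) = 35/4.

35/4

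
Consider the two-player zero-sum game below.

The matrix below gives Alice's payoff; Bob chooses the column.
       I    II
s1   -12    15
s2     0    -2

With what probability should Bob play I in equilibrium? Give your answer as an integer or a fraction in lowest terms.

17/29

Row minima are -12 and -2, so Alice's maximin is -2; column maxima are 0 and 15, so Bob's minimax is 0. These differ, so the equilibrium is in mixed strategies.
Let Bob play I with probability q. Alice is indifferent when −12q + 15(1−q) = −2(1−q), giving q = 17/29.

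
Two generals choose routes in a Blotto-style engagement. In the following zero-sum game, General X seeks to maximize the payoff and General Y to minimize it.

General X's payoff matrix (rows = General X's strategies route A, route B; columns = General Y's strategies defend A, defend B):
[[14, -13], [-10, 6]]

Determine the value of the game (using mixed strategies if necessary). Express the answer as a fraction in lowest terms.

Row minima are -13 and -10, so General X's maximin is -10; column maxima are 14 and 6, so General Y's minimax is 6. These differ, so the equilibrium is in mixed strategies.
Let General X play route A with probability p. General Y is indifferent when 14p − 10(1−p) = −13p + 6(1−p), giving p = 16/43.
Let General Y play defend A with probability q. General X is indifferent when 14q − 13(1−q) = −10q + 6(1−q), giving q = 19/43.
The value is 14·(19/43) + (-13)·(24/43) = -46/43.

-46/43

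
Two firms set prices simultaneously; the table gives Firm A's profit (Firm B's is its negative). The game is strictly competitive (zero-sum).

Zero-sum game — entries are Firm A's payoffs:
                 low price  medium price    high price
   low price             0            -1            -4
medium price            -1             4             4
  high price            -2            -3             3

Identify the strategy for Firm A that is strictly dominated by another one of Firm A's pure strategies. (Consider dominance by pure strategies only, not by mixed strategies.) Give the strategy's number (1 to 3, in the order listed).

3

Compare high price with medium price: -1 > -2, 4 > -3, 4 > 3.
So medium price strictly dominates high price for Firm A; high price is strictly dominated.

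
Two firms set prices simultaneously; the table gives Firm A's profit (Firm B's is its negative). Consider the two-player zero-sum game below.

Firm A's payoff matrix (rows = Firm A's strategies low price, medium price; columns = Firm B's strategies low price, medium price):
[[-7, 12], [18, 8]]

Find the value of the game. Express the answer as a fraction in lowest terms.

272/29

Row minima are -7 and 8, so Firm A's maximin is 8; column maxima are 18 and 12, so Firm B's minimax is 12. These differ, so the equilibrium is in mixed strategies.
Let Firm A play low price with probability p. Firm B is indifferent when −7p + 18(1−p) = 12p + 8(1−p), giving p = 10/29.
Let Firm B play low price with probability q. Firm A is indifferent when −7q + 12(1−q) = 18q + 8(1−q), giving q = 4/29.
The value is -7·(4/29) + (12)·(25/29) = 272/29.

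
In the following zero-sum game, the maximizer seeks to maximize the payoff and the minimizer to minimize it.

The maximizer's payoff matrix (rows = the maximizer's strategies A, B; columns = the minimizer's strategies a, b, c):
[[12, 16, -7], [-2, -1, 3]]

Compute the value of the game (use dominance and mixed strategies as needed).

Column b is strictly dominated by a for the minimizer (it gives the maximizer more in every row).
The remaining 2×2 game on (A, B) × (a, c) has no saddle point. Let the maximizer play A with probability p; indifference gives 12p − 2(1−p) = −7p + 3(1−p), so p = 5/24.
Similarly the minimizer's optimal q on a is 5/12, and the value is 12·(5/12) + (-7)·(7/12) = 11/12.

11/12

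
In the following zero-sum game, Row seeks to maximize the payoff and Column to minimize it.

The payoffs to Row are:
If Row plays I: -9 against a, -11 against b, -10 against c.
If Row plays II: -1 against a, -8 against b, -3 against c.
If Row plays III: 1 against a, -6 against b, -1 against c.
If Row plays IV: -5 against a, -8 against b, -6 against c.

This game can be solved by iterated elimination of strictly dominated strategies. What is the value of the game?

-6

Column a is strictly dominated by b for Column (-11<-9, -8<-1, -6<1, -8<-5); eliminate a.
Row I is strictly dominated by row II (-8>-11, -3>-10); eliminate I.
Column c is strictly dominated by b for Column (-8<-3, -6<-1, -8<-6); eliminate c.
Row IV is strictly dominated by row III (-6>-8); eliminate IV.
Row II is strictly dominated by row III (-6>-8); eliminate II.
Only (III, b) remains, with payoff -6.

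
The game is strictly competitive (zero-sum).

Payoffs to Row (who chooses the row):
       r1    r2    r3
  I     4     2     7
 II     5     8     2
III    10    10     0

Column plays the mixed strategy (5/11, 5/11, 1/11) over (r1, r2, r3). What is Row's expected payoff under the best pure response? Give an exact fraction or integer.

I: (4)·(5/11) + (2)·(5/11) + (7)·(1/11) = 37/11.
II: (5)·(5/11) + (8)·(5/11) + (2)·(1/11) = 67/11.
III: (10)·(5/11) + (10)·(5/11) + (0)·(1/11) = 100/11.
The best pure response is III with expected payoff 100/11.

100/11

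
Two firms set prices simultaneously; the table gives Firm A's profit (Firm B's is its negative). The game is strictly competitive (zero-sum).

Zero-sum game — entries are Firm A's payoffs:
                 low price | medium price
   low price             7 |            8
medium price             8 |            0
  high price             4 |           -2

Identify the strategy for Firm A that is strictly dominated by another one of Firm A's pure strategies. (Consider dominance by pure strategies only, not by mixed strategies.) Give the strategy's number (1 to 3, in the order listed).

Compare high price with low price: 7 > 4, 8 > -2.
So low price strictly dominates high price for Firm A; high price is strictly dominated.

3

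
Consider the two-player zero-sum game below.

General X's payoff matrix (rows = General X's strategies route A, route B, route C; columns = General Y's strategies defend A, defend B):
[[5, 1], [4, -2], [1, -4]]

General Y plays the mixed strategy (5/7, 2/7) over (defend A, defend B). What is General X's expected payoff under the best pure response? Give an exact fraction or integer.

27/7

route A: (5)·(5/7) + (1)·(2/7) = 27/7.
route B: (4)·(5/7) + (-2)·(2/7) = 16/7.
route C: (1)·(5/7) + (-4)·(2/7) = -3/7.
The best pure response is route A with expected payoff 27/7.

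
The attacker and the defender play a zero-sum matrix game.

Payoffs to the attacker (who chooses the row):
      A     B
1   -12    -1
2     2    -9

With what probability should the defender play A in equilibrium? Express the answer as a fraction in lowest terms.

Row minima are -12 and -9, so the attacker's maximin is -9; column maxima are 2 and -1, so the defender's minimax is -1. These differ, so the equilibrium is in mixed strategies.
Let the defender play A with probability q. The attacker is indifferent when −12q − (1−q) = 2q − 9(1−q), giving q = 4/11.

4/11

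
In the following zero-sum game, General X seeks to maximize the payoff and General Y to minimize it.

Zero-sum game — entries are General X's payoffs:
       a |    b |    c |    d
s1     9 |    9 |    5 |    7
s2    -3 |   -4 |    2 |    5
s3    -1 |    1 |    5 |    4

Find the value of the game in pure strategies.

5

Row minima: 5, -4, -1 → General X's maximin is 5.
Column maxima: 9, 9, 5, 7 → General Y's minimax is 5.
They coincide at (s1, c), so the value is 5.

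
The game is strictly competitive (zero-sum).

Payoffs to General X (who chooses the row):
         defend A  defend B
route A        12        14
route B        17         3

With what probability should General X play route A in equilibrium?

Row minima are 12 and 3, so General X's maximin is 12; column maxima are 17 and 14, so General Y's minimax is 14. These differ, so the equilibrium is in mixed strategies.
Let General X play route A with probability p. General Y is indifferent when 12p + 17(1−p) = 14p + 3(1−p), giving p = 7/8.

7/8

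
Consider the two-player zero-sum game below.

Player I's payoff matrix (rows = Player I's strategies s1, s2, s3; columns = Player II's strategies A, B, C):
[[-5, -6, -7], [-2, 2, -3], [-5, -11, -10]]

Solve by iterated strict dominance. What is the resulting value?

-3

Row s1 is strictly dominated by row s2 (-2>-5, 2>-6, -3>-7); eliminate s1.
Row s3 is strictly dominated by row s2 (-2>-5, 2>-11, -3>-10); eliminate s3.
Column A is strictly dominated by C for Player II (-3<-2); eliminate A.
Column B is strictly dominated by C for Player II (-3<2); eliminate B.
Only (s2, C) remains, with payoff -3.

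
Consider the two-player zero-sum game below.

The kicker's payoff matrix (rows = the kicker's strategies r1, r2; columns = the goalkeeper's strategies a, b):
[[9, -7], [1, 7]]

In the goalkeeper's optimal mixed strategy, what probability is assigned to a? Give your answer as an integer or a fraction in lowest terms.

Row minima are -7 and 1, so the kicker's maximin is 1; column maxima are 9 and 7, so the goalkeeper's minimax is 7. These differ, so the equilibrium is in mixed strategies.
Let the goalkeeper play a with probability q. The kicker is indifferent when 9q − 7(1−q) = q + 7(1−q), giving q = 7/11.

7/11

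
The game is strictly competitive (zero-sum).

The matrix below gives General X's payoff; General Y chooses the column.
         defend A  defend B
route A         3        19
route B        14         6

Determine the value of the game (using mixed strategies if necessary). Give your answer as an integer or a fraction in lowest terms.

Row minima are 3 and 6, so General X's maximin is 6; column maxima are 14 and 19, so General Y's minimax is 14. These differ, so the equilibrium is in mixed strategies.
Let General X play route A with probability p. General Y is indifferent when 3p + 14(1−p) = 19p + 6(1−p), giving p = 1/3.
Let General Y play defend A with probability q. General X is indifferent when 3q + 19(1−q) = 14q + 6(1−q), giving q = 13/24.
The value is 3·(13/24) + (19)·(11/24) = 31/3.

31/3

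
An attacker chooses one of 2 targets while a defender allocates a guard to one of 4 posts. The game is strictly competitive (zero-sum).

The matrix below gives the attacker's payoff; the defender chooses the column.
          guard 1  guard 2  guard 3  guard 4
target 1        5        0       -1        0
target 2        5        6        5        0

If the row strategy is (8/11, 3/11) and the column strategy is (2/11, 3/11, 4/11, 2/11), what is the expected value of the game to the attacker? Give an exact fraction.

Against (2/11, 3/11, 4/11, 2/11), each row's expected payoff is target 1: 6/11; target 2: 48/11.
Taking the (8/11, 3/11)-weighted average: (8/11)·(6/11) + (3/11)·(48/11) = 192/121.

192/121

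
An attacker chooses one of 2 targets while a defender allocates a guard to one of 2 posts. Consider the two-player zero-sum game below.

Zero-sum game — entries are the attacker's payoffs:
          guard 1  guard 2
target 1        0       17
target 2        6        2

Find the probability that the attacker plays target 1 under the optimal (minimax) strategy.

Row minima are 0 and 2, so the attacker's maximin is 2; column maxima are 6 and 17, so the defender's minimax is 6. These differ, so the equilibrium is in mixed strategies.
Let the attacker play target 1 with probability p. The defender is indifferent when 6(1−p) = 17p + 2(1−p), giving p = 4/21.

4/21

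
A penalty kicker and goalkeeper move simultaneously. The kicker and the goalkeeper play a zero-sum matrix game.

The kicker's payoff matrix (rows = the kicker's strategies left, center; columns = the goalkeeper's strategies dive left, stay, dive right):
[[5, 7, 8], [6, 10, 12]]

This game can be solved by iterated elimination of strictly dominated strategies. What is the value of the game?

Row left is strictly dominated by row center (6>5, 10>7, 12>8); eliminate left.
Column dive right is strictly dominated by dive left for the goalkeeper (6<12); eliminate dive right.
Column stay is strictly dominated by dive left for the goalkeeper (6<10); eliminate stay.
Only (center, dive left) remains, with payoff 6.

6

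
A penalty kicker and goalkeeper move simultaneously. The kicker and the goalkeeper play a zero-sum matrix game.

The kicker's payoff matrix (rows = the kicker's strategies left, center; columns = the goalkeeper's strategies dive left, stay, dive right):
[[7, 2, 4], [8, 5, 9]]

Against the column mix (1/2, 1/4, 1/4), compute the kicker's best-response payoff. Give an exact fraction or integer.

15/2

left: (7)·(1/2) + (2)·(1/4) + (4)·(1/4) = 5.
center: (8)·(1/2) + (5)·(1/4) + (9)·(1/4) = 15/2.
The best pure response is center with expected payoff 15/2.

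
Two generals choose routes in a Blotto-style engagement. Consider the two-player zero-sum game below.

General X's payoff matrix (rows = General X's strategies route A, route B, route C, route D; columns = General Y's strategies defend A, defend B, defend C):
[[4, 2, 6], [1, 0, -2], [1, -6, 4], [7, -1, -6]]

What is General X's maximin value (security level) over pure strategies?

The worst-case payoff for each row is route A: 2, route B: -2, route C: -6, route D: -6.
The best of these is 2.

2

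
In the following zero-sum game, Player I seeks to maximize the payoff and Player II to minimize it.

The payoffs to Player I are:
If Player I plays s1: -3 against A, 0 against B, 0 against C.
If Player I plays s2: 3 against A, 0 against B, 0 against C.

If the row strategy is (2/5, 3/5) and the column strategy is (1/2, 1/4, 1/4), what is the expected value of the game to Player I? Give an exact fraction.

3/10

Against (1/2, 1/4, 1/4), each row's expected payoff is s1: -3/2; s2: 3/2.
Taking the (2/5, 3/5)-weighted average: (2/5)·(-3/2) + (3/5)·(3/2) = 3/10.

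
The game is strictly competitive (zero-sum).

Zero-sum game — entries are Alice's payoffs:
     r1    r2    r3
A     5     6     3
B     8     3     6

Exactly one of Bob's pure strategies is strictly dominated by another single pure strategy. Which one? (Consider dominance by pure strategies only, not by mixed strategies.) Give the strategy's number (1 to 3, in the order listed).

1

Bob prefers columns that give Alice less. Compare r1 with r3: 3 < 5, 6 < 8.
So r3 strictly dominates r1 for Bob; r1 is strictly dominated.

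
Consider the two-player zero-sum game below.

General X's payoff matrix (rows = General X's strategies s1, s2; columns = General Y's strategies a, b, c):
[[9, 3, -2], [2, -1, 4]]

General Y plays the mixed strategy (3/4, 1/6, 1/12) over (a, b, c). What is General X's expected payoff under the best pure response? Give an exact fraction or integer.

85/12

s1: (9)·(3/4) + (3)·(1/6) + (-2)·(1/12) = 85/12.
s2: (2)·(3/4) + (-1)·(1/6) + (4)·(1/12) = 5/3.
The best pure response is s1 with expected payoff 85/12.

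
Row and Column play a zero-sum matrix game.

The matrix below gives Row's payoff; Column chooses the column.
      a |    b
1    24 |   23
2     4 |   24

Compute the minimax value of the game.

Row minima are 23 and 4, so Row's maximin is 23; column maxima are 24 and 24, so Column's minimax is 24. These differ, so the equilibrium is in mixed strategies.
Let Row play 1 with probability p. Column is indifferent when 24p + 4(1−p) = 23p + 24(1−p), giving p = 20/21.
Let Column play a with probability q. Row is indifferent when 24q + 23(1−q) = 4q + 24(1−q), giving q = 1/21.
The value is 24·(1/21) + (23)·(20/21) = 484/21.

484/21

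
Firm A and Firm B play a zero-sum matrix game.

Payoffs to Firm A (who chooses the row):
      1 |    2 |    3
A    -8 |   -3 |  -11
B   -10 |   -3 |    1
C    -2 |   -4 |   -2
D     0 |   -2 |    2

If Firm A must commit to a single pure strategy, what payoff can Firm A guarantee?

-2

The worst-case payoff for each row is A: -11, B: -10, C: -4, D: -2.
The best of these is -2.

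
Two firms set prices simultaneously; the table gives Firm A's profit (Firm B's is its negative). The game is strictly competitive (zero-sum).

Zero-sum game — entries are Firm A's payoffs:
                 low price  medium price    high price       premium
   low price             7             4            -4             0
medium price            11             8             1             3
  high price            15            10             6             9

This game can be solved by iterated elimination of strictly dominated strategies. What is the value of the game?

Row medium price is strictly dominated by row high price (15>11, 10>8, 6>1, 9>3); eliminate medium price.
Row low price is strictly dominated by row high price (15>7, 10>4, 6>-4, 9>0); eliminate low price.
Column premium is strictly dominated by high price for Firm B (6<9); eliminate premium.
Column medium price is strictly dominated by high price for Firm B (6<10); eliminate medium price.
Column low price is strictly dominated by high price for Firm B (6<15); eliminate low price.
Only (high price, high price) remains, with payoff 6.

6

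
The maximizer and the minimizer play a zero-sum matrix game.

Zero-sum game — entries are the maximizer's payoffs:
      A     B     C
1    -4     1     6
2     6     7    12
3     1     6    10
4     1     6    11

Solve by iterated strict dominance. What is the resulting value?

6

Column B is strictly dominated by A for the minimizer (-4<1, 6<7, 1<6, 1<6); eliminate B.
Row 1 is strictly dominated by row 2 (6>-4, 12>6); eliminate 1.
Column C is strictly dominated by A for the minimizer (6<12, 1<10, 1<11); eliminate C.
Row 3 is strictly dominated by row 2 (6>1); eliminate 3.
Row 4 is strictly dominated by row 2 (6>1); eliminate 4.
Only (2, A) remains, with payoff 6.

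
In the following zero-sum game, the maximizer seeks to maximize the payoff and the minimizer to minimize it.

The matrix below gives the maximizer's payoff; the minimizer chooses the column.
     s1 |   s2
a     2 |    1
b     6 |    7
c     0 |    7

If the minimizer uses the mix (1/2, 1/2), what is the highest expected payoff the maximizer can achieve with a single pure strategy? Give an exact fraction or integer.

13/2

a: (2)·(1/2) + (1)·(1/2) = 3/2.
b: (6)·(1/2) + (7)·(1/2) = 13/2.
c: (0)·(1/2) + (7)·(1/2) = 7/2.
The best pure response is b with expected payoff 13/2.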